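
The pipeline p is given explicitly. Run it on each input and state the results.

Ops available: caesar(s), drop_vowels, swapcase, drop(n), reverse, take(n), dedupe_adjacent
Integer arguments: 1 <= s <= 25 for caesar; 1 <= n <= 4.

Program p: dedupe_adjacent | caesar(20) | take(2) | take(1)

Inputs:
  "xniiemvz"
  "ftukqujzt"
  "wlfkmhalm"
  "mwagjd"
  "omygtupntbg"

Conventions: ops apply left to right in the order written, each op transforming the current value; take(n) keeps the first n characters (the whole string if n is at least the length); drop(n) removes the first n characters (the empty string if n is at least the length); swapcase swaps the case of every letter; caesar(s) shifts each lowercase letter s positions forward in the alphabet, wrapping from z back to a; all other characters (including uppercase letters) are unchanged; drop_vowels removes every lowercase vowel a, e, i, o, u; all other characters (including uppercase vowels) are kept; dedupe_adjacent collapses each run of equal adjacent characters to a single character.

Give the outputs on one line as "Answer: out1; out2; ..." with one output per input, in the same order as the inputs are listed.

"r"; "z"; "q"; "g"; "i"

Execution, op by op:
  "xniiemvz" -> "xniemvz" -> "rhcygpt" -> "rh" -> "r"
  "ftukqujzt" -> "ftukqujzt" -> "znoekodtn" -> "zn" -> "z"
  "wlfkmhalm" -> "wlfkmhalm" -> "qfzegbufg" -> "qf" -> "q"
  "mwagjd" -> "mwagjd" -> "gquadx" -> "gq" -> "g"
  "omygtupntbg" -> "omygtupntbg" -> "igsanojhnva" -> "ig" -> "i"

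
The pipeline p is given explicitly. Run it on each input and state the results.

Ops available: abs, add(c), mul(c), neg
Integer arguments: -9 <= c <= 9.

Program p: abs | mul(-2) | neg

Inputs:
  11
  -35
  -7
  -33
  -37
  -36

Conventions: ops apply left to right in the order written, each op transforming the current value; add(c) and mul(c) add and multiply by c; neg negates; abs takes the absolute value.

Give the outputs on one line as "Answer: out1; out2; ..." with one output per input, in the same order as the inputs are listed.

22; 70; 14; 66; 74; 72

Execution, op by op:
  11 -> 11 -> -22 -> 22
  -35 -> 35 -> -70 -> 70
  -7 -> 7 -> -14 -> 14
  -33 -> 33 -> -66 -> 66
  -37 -> 37 -> -74 -> 74
  -36 -> 36 -> -72 -> 72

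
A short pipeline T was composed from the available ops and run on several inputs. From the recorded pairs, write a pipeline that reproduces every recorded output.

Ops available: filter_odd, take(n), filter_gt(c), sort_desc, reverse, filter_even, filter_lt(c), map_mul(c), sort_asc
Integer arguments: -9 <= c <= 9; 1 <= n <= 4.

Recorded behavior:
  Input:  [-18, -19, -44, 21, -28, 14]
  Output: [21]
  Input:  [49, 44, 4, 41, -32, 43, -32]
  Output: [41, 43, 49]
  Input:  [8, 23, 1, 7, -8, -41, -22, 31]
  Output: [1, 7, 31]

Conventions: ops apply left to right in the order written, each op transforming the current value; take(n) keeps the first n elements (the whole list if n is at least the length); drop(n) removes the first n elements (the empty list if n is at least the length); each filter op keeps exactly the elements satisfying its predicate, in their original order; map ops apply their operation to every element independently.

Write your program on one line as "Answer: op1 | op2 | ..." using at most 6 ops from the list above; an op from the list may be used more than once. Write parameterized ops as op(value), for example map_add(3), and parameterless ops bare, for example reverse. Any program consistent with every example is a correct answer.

reverse | filter_gt(-9) | filter_odd | take(3) | sort_asc

Check, running the answer program on each example:
  [-18, -19, -44, 21, -28, 14] -> [14, -28, 21, -44, -19, -18] -> [14, 21] -> [21] -> [21] -> [21]
  [49, 44, 4, 41, -32, 43, -32] -> [-32, 43, -32, 41, 4, 44, 49] -> [43, 41, 4, 44, 49] -> [43, 41, 49] -> [43, 41, 49] -> [41, 43, 49]
  [8, 23, 1, 7, -8, -41, -22, 31] -> [31, -22, -41, -8, 7, 1, 23, 8] -> [31, -8, 7, 1, 23, 8] -> [31, 7, 1, 23] -> [31, 7, 1] -> [1, 7, 31]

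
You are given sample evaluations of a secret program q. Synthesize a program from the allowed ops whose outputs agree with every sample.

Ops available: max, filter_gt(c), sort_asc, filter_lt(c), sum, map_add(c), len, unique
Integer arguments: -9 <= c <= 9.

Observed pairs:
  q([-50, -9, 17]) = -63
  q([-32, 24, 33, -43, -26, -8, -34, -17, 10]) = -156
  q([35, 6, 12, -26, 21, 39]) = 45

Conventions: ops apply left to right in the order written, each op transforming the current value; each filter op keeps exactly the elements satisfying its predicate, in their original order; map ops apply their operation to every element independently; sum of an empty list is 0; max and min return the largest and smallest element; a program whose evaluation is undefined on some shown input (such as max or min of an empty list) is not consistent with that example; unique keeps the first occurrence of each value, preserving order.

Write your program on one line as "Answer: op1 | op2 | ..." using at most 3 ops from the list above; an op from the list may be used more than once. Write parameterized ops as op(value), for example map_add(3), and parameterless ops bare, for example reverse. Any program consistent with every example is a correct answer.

map_add(-9) | map_add(2) | sum

Check, running the answer program on each example:
  [-50, -9, 17] -> [-59, -18, 8] -> [-57, -16, 10] -> -63
  [-32, 24, 33, -43, -26, -8, -34, -17, 10] -> [-41, 15, 24, -52, -35, -17, -43, -26, 1] -> [-39, 17, 26, -50, -33, -15, -41, -24, 3] -> -156
  [35, 6, 12, -26, 21, 39] -> [26, -3, 3, -35, 12, 30] -> [28, -1, 5, -33, 14, 32] -> 45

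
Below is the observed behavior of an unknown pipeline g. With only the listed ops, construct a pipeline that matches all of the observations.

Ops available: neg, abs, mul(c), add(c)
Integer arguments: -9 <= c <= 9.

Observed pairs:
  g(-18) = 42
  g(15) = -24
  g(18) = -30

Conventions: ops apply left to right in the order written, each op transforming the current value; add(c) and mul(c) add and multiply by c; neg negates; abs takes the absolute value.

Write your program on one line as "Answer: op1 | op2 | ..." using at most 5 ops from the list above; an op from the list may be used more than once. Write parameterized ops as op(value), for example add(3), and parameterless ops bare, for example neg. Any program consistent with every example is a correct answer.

add(4) | add(-7) | neg | mul(2)

Check, running the answer program on each example:
  -18 -> -14 -> -21 -> 21 -> 42
  15 -> 19 -> 12 -> -12 -> -24
  18 -> 22 -> 15 -> -15 -> -30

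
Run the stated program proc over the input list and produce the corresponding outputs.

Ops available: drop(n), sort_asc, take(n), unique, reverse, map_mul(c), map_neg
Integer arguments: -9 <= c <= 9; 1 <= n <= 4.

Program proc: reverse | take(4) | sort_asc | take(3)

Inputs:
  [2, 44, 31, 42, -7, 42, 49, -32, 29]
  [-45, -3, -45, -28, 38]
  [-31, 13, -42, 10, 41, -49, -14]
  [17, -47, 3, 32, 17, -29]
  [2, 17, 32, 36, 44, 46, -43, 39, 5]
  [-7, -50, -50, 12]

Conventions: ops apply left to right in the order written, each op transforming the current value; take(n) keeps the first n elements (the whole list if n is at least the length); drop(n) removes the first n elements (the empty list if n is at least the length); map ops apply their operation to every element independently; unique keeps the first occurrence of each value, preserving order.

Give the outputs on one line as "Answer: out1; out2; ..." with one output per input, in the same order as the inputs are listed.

[-32, 29, 42]; [-45, -28, -3]; [-49, -14, 10]; [-29, 3, 17]; [-43, 5, 39]; [-50, -50, -7]

Execution, op by op:
  [2, 44, 31, 42, -7, 42, 49, -32, 29] -> [29, -32, 49, 42, -7, 42, 31, 44, 2] -> [29, -32, 49, 42] -> [-32, 29, 42, 49] -> [-32, 29, 42]
  [-45, -3, -45, -28, 38] -> [38, -28, -45, -3, -45] -> [38, -28, -45, -3] -> [-45, -28, -3, 38] -> [-45, -28, -3]
  [-31, 13, -42, 10, 41, -49, -14] -> [-14, -49, 41, 10, -42, 13, -31] -> [-14, -49, 41, 10] -> [-49, -14, 10, 41] -> [-49, -14, 10]
  [17, -47, 3, 32, 17, -29] -> [-29, 17, 32, 3, -47, 17] -> [-29, 17, 32, 3] -> [-29, 3, 17, 32] -> [-29, 3, 17]
  [2, 17, 32, 36, 44, 46, -43, 39, 5] -> [5, 39, -43, 46, 44, 36, 32, 17, 2] -> [5, 39, -43, 46] -> [-43, 5, 39, 46] -> [-43, 5, 39]
  [-7, -50, -50, 12] -> [12, -50, -50, -7] -> [12, -50, -50, -7] -> [-50, -50, -7, 12] -> [-50, -50, -7]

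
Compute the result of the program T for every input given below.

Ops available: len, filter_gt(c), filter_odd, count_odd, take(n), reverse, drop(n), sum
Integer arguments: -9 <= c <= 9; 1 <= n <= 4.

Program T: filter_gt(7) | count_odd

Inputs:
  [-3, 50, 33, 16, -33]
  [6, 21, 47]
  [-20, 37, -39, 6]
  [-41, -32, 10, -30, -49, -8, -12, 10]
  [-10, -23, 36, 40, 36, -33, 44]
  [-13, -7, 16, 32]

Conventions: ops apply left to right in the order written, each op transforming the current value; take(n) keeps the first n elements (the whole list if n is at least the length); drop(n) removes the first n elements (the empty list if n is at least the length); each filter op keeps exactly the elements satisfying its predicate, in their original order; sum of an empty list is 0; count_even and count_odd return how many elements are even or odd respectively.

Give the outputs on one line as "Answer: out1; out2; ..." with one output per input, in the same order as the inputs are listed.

Execution, op by op:
  [-3, 50, 33, 16, -33] -> [50, 33, 16] -> 1
  [6, 21, 47] -> [21, 47] -> 2
  [-20, 37, -39, 6] -> [37] -> 1
  [-41, -32, 10, -30, -49, -8, -12, 10] -> [10, 10] -> 0
  [-10, -23, 36, 40, 36, -33, 44] -> [36, 40, 36, 44] -> 0
  [-13, -7, 16, 32] -> [16, 32] -> 0

1; 2; 1; 0; 0; 0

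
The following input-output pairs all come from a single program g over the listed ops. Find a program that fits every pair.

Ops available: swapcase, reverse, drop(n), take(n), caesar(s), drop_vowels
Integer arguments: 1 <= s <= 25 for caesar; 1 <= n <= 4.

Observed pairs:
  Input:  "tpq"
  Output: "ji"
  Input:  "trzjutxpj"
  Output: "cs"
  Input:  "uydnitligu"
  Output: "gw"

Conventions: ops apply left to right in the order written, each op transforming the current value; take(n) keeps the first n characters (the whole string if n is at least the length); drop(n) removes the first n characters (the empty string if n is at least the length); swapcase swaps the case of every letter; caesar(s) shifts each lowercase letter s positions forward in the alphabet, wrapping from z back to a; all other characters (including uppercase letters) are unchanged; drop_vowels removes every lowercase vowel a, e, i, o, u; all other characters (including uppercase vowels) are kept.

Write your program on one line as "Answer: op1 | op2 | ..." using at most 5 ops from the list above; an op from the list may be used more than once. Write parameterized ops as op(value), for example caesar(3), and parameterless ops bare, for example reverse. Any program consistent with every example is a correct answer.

take(4) | reverse | caesar(19) | take(2)

Check, running the answer program on each example:
  "tpq" -> "tpq" -> "qpt" -> "jim" -> "ji"
  "trzjutxpj" -> "trzj" -> "jzrt" -> "cskm" -> "cs"
  "uydnitligu" -> "uydn" -> "ndyu" -> "gwrn" -> "gw"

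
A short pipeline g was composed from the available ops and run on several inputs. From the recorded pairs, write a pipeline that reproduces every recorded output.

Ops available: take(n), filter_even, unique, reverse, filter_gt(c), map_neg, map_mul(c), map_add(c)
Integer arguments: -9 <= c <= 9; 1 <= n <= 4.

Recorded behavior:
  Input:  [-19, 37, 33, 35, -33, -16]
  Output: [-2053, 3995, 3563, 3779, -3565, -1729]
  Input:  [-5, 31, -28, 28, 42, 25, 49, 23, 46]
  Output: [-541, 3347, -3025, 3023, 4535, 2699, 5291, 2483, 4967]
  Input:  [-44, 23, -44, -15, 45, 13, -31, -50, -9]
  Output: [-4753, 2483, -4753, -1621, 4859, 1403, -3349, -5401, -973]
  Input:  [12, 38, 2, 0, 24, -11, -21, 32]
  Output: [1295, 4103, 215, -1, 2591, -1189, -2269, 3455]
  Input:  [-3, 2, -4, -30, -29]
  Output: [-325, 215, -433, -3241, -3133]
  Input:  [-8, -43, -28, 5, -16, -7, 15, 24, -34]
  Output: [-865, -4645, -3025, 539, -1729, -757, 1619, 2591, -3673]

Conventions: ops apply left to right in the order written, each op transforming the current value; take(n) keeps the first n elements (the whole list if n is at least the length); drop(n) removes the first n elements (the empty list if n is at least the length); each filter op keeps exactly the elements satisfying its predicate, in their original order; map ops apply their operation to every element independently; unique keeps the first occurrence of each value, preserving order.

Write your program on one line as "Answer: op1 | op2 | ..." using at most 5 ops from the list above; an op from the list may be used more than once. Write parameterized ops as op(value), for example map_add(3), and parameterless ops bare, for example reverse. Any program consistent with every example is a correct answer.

map_neg | map_mul(9) | map_mul(-6) | map_mul(2) | map_add(-1)

Check, running the answer program on each example:
  [-19, 37, 33, 35, -33, -16] -> [19, -37, -33, -35, 33, 16] -> [171, -333, -297, -315, 297, 144] -> [-1026, 1998, 1782, 1890, -1782, -864] -> [-2052, 3996, 3564, 3780, -3564, -1728] -> [-2053, 3995, 3563, 3779, -3565, -1729]
  [-5, 31, -28, 28, 42, 25, 49, 23, 46] -> [5, -31, 28, -28, -42, -25, -49, -23, -46] -> [45, -279, 252, -252, -378, -225, -441, -207, -414] -> [-270, 1674, -1512, 1512, 2268, 1350, 2646, 1242, 2484] -> [-540, 3348, -3024, 3024, 4536, 2700, 5292, 2484, 4968] -> [-541, 3347, -3025, 3023, 4535, 2699, 5291, 2483, 4967]
  [-44, 23, -44, -15, 45, 13, -31, -50, -9] -> [44, -23, 44, 15, -45, -13, 31, 50, 9] -> [396, -207, 396, 135, -405, -117, 279, 450, 81] -> [-2376, 1242, -2376, -810, 2430, 702, -1674, -2700, -486] -> [-4752, 2484, -4752, -1620, 4860, 1404, -3348, -5400, -972] -> [-4753, 2483, -4753, -1621, 4859, 1403, -3349, -5401, -973]
  [12, 38, 2, 0, 24, -11, -21, 32] -> [-12, -38, -2, 0, -24, 11, 21, -32] -> [-108, -342, -18, 0, -216, 99, 189, -288] -> [648, 2052, 108, 0, 1296, -594, -1134, 1728] -> [1296, 4104, 216, 0, 2592, -1188, -2268, 3456] -> [1295, 4103, 215, -1, 2591, -1189, -2269, 3455]
  [-3, 2, -4, -30, -29] -> [3, -2, 4, 30, 29] -> [27, -18, 36, 270, 261] -> [-162, 108, -216, -1620, -1566] -> [-324, 216, -432, -3240, -3132] -> [-325, 215, -433, -3241, -3133]
  [-8, -43, -28, 5, -16, -7, 15, 24, -34] -> [8, 43, 28, -5, 16, 7, -15, -24, 34] -> [72, 387, 252, -45, 144, 63, -135, -216, 306] -> [-432, -2322, -1512, 270, -864, -378, 810, 1296, -1836] -> [-864, -4644, -3024, 540, -1728, -756, 1620, 2592, -3672] -> [-865, -4645, -3025, 539, -1729, -757, 1619, 2591, -3673]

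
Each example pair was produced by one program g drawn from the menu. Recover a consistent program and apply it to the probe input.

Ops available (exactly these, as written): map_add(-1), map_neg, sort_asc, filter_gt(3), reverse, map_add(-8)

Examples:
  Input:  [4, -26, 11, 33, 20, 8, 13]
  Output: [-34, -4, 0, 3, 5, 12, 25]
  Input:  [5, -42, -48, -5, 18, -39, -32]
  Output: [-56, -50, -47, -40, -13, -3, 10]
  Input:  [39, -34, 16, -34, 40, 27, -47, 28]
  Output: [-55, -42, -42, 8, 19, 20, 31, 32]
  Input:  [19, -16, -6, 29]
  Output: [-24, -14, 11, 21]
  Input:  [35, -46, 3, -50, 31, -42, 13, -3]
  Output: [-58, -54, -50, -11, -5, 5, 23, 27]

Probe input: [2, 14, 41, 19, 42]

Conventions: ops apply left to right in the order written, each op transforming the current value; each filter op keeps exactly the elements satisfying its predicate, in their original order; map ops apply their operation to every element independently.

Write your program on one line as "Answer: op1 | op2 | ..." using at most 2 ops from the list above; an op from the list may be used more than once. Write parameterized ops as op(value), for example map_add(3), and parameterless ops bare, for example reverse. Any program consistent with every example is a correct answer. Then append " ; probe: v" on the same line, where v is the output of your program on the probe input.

sort_asc | map_add(-8) ; probe: [-6, 6, 11, 33, 34]

Check, running the answer program on each example:
  [4, -26, 11, 33, 20, 8, 13] -> [-26, 4, 8, 11, 13, 20, 33] -> [-34, -4, 0, 3, 5, 12, 25]
  [5, -42, -48, -5, 18, -39, -32] -> [-48, -42, -39, -32, -5, 5, 18] -> [-56, -50, -47, -40, -13, -3, 10]
  [39, -34, 16, -34, 40, 27, -47, 28] -> [-47, -34, -34, 16, 27, 28, 39, 40] -> [-55, -42, -42, 8, 19, 20, 31, 32]
  [19, -16, -6, 29] -> [-16, -6, 19, 29] -> [-24, -14, 11, 21]
  [35, -46, 3, -50, 31, -42, 13, -3] -> [-50, -46, -42, -3, 3, 13, 31, 35] -> [-58, -54, -50, -11, -5, 5, 23, 27]
  probe: [2, 14, 41, 19, 42] -> [2, 14, 19, 41, 42] -> [-6, 6, 11, 33, 34]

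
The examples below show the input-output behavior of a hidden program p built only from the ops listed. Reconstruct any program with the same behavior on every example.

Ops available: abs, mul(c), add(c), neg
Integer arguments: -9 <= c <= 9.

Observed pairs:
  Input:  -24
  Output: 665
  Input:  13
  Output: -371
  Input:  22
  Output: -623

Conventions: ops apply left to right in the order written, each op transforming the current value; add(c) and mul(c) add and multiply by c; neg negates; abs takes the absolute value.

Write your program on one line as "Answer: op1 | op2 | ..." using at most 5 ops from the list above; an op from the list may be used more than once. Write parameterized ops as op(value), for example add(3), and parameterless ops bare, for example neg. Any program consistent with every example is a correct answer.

neg | mul(4) | mul(7) | add(-7)

Check, running the answer program on each example:
  -24 -> 24 -> 96 -> 672 -> 665
  13 -> -13 -> -52 -> -364 -> -371
  22 -> -22 -> -88 -> -616 -> -623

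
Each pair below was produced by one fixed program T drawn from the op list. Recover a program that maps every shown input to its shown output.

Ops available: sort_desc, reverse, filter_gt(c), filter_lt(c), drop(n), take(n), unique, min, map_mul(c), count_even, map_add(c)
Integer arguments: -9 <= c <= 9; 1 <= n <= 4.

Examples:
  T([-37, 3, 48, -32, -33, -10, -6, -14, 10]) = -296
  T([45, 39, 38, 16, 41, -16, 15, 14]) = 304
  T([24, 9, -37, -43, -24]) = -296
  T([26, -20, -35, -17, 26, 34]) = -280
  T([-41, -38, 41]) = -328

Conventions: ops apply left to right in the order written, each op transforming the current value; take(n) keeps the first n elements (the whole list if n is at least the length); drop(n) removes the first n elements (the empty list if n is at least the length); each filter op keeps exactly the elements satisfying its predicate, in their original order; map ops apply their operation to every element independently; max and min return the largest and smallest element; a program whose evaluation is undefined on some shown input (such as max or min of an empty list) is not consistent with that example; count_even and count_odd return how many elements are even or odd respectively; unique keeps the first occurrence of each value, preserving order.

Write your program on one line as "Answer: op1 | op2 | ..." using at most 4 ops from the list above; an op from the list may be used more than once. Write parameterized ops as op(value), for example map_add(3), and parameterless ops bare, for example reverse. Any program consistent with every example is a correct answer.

take(3) | map_mul(8) | reverse | min

Check, running the answer program on each example:
  [-37, 3, 48, -32, -33, -10, -6, -14, 10] -> [-37, 3, 48] -> [-296, 24, 384] -> [384, 24, -296] -> -296
  [45, 39, 38, 16, 41, -16, 15, 14] -> [45, 39, 38] -> [360, 312, 304] -> [304, 312, 360] -> 304
  [24, 9, -37, -43, -24] -> [24, 9, -37] -> [192, 72, -296] -> [-296, 72, 192] -> -296
  [26, -20, -35, -17, 26, 34] -> [26, -20, -35] -> [208, -160, -280] -> [-280, -160, 208] -> -280
  [-41, -38, 41] -> [-41, -38, 41] -> [-328, -304, 328] -> [328, -304, -328] -> -328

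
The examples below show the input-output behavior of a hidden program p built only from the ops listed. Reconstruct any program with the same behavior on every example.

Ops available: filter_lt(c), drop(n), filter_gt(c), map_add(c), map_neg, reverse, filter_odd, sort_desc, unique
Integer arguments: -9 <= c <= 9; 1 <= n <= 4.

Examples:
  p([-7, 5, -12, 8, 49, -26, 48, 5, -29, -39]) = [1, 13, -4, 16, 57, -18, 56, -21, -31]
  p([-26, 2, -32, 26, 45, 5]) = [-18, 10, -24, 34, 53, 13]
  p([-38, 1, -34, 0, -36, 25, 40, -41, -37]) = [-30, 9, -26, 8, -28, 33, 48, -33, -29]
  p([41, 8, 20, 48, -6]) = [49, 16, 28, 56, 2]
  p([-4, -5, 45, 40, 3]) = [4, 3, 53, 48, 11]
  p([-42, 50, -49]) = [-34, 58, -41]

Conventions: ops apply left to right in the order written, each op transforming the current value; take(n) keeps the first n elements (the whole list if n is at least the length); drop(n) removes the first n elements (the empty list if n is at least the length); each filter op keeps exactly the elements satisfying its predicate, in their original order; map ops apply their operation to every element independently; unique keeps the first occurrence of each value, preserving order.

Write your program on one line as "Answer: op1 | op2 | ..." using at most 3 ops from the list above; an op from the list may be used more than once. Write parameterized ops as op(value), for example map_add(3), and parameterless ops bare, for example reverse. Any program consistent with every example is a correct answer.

map_add(8) | unique

Check, running the answer program on each example:
  [-7, 5, -12, 8, 49, -26, 48, 5, -29, -39] -> [1, 13, -4, 16, 57, -18, 56, 13, -21, -31] -> [1, 13, -4, 16, 57, -18, 56, -21, -31]
  [-26, 2, -32, 26, 45, 5] -> [-18, 10, -24, 34, 53, 13] -> [-18, 10, -24, 34, 53, 13]
  [-38, 1, -34, 0, -36, 25, 40, -41, -37] -> [-30, 9, -26, 8, -28, 33, 48, -33, -29] -> [-30, 9, -26, 8, -28, 33, 48, -33, -29]
  [41, 8, 20, 48, -6] -> [49, 16, 28, 56, 2] -> [49, 16, 28, 56, 2]
  [-4, -5, 45, 40, 3] -> [4, 3, 53, 48, 11] -> [4, 3, 53, 48, 11]
  [-42, 50, -49] -> [-34, 58, -41] -> [-34, 58, -41]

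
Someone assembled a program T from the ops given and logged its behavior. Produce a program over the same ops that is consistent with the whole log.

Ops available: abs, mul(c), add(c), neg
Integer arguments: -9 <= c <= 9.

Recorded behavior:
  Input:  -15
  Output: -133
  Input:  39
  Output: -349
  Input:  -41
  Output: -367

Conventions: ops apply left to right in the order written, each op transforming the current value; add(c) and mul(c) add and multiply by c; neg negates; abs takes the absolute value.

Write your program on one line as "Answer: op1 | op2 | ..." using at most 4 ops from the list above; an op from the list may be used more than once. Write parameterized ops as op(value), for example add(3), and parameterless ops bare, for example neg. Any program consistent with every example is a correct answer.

neg | abs | mul(-9) | add(2)

Check, running the answer program on each example:
  -15 -> 15 -> 15 -> -135 -> -133
  39 -> -39 -> 39 -> -351 -> -349
  -41 -> 41 -> 41 -> -369 -> -367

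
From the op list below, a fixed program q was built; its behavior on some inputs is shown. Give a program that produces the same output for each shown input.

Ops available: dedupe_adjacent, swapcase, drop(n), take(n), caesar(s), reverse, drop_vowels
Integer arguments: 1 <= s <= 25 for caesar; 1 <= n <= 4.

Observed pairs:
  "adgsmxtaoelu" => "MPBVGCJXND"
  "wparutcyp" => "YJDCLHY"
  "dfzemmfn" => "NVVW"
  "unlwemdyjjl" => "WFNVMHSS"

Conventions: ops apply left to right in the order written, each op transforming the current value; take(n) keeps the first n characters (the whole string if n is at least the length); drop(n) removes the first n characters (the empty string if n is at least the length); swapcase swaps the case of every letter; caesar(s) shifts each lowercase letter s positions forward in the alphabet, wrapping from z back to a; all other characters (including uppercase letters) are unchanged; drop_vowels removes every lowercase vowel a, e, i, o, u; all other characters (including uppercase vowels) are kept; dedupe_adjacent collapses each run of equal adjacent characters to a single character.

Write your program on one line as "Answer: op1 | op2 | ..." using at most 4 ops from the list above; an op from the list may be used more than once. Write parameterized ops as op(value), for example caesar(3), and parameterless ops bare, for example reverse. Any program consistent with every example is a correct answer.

caesar(9) | drop_vowels | drop(1) | swapcase

Check, running the answer program on each example:
  "adgsmxtaoelu" -> "jmpbvgcjxnud" -> "jmpbvgcjxnd" -> "mpbvgcjxnd" -> "MPBVGCJXND"
  "wparutcyp" -> "fyjadclhy" -> "fyjdclhy" -> "yjdclhy" -> "YJDCLHY"
  "dfzemmfn" -> "moinvvow" -> "mnvvw" -> "nvvw" -> "NVVW"
  "unlwemdyjjl" -> "dwufnvmhssu" -> "dwfnvmhss" -> "wfnvmhss" -> "WFNVMHSS"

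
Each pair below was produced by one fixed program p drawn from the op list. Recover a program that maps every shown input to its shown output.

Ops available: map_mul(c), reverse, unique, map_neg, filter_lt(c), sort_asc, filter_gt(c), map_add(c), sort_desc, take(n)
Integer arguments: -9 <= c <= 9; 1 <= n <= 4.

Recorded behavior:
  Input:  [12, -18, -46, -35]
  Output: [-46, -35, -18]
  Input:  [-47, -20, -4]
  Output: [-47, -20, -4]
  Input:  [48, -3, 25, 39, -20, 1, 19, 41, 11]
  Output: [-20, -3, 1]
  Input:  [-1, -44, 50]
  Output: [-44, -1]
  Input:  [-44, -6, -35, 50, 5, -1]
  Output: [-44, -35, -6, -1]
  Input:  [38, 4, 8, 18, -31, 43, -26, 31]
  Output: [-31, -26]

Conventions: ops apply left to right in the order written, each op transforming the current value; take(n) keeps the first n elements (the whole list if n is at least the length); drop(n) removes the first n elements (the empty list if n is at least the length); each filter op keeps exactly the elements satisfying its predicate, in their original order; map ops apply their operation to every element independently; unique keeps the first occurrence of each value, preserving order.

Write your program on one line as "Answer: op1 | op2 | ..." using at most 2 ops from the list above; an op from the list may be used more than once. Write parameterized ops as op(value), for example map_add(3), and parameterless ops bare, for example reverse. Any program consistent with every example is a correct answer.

filter_lt(4) | sort_asc

Check, running the answer program on each example:
  [12, -18, -46, -35] -> [-18, -46, -35] -> [-46, -35, -18]
  [-47, -20, -4] -> [-47, -20, -4] -> [-47, -20, -4]
  [48, -3, 25, 39, -20, 1, 19, 41, 11] -> [-3, -20, 1] -> [-20, -3, 1]
  [-1, -44, 50] -> [-1, -44] -> [-44, -1]
  [-44, -6, -35, 50, 5, -1] -> [-44, -6, -35, -1] -> [-44, -35, -6, -1]
  [38, 4, 8, 18, -31, 43, -26, 31] -> [-31, -26] -> [-31, -26]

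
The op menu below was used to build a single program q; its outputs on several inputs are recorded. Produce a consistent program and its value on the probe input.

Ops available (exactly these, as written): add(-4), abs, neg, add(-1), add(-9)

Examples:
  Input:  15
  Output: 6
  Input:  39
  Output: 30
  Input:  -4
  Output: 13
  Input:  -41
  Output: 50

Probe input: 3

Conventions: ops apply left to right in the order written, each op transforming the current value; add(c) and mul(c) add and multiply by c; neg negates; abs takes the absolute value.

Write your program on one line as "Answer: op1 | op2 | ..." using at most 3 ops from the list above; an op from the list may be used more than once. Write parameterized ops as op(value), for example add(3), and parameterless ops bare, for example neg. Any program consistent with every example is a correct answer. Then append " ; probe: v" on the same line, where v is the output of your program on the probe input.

add(-9) | neg | abs ; probe: 6

Check, running the answer program on each example:
  15 -> 6 -> -6 -> 6
  39 -> 30 -> -30 -> 30
  -4 -> -13 -> 13 -> 13
  -41 -> -50 -> 50 -> 50
  probe: 3 -> -6 -> 6 -> 6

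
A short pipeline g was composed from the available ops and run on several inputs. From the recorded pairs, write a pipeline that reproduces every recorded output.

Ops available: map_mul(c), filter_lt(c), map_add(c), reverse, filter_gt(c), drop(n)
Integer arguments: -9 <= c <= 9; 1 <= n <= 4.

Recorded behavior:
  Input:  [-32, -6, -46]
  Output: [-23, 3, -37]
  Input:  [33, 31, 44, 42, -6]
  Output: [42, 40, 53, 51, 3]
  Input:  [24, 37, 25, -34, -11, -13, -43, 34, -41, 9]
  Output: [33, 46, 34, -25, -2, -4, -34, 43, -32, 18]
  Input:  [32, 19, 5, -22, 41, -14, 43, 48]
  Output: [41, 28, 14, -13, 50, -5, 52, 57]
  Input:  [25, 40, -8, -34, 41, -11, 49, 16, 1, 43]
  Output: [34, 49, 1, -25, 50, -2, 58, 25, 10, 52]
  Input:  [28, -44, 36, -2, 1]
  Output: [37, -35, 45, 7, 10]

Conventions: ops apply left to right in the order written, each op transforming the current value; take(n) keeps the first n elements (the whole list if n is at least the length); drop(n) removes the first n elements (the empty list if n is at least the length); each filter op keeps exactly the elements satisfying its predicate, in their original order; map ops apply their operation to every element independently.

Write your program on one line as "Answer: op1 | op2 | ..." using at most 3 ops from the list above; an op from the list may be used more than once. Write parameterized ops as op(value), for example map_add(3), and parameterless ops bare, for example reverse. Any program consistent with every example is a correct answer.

reverse | map_add(9) | reverse

Check, running the answer program on each example:
  [-32, -6, -46] -> [-46, -6, -32] -> [-37, 3, -23] -> [-23, 3, -37]
  [33, 31, 44, 42, -6] -> [-6, 42, 44, 31, 33] -> [3, 51, 53, 40, 42] -> [42, 40, 53, 51, 3]
  [24, 37, 25, -34, -11, -13, -43, 34, -41, 9] -> [9, -41, 34, -43, -13, -11, -34, 25, 37, 24] -> [18, -32, 43, -34, -4, -2, -25, 34, 46, 33] -> [33, 46, 34, -25, -2, -4, -34, 43, -32, 18]
  [32, 19, 5, -22, 41, -14, 43, 48] -> [48, 43, -14, 41, -22, 5, 19, 32] -> [57, 52, -5, 50, -13, 14, 28, 41] -> [41, 28, 14, -13, 50, -5, 52, 57]
  [25, 40, -8, -34, 41, -11, 49, 16, 1, 43] -> [43, 1, 16, 49, -11, 41, -34, -8, 40, 25] -> [52, 10, 25, 58, -2, 50, -25, 1, 49, 34] -> [34, 49, 1, -25, 50, -2, 58, 25, 10, 52]
  [28, -44, 36, -2, 1] -> [1, -2, 36, -44, 28] -> [10, 7, 45, -35, 37] -> [37, -35, 45, 7, 10]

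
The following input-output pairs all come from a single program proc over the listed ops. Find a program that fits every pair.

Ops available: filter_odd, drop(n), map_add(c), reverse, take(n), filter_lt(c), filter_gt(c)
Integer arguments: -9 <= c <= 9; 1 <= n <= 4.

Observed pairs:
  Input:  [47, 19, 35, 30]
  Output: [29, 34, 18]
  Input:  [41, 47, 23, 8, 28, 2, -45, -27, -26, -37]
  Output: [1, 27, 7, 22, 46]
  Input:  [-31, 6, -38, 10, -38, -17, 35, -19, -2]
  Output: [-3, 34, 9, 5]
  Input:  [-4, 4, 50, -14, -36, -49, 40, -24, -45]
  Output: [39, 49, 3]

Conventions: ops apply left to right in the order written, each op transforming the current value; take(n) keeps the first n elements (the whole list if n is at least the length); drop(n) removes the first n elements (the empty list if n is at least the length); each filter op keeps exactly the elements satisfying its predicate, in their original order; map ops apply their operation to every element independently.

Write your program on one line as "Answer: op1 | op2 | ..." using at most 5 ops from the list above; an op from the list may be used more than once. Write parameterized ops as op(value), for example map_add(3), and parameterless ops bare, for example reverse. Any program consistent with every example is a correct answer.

map_add(-7) | drop(1) | map_add(6) | filter_gt(-4) | reverse

Check, running the answer program on each example:
  [47, 19, 35, 30] -> [40, 12, 28, 23] -> [12, 28, 23] -> [18, 34, 29] -> [18, 34, 29] -> [29, 34, 18]
  [41, 47, 23, 8, 28, 2, -45, -27, -26, -37] -> [34, 40, 16, 1, 21, -5, -52, -34, -33, -44] -> [40, 16, 1, 21, -5, -52, -34, -33, -44] -> [46, 22, 7, 27, 1, -46, -28, -27, -38] -> [46, 22, 7, 27, 1] -> [1, 27, 7, 22, 46]
  [-31, 6, -38, 10, -38, -17, 35, -19, -2] -> [-38, -1, -45, 3, -45, -24, 28, -26, -9] -> [-1, -45, 3, -45, -24, 28, -26, -9] -> [5, -39, 9, -39, -18, 34, -20, -3] -> [5, 9, 34, -3] -> [-3, 34, 9, 5]
  [-4, 4, 50, -14, -36, -49, 40, -24, -45] -> [-11, -3, 43, -21, -43, -56, 33, -31, -52] -> [-3, 43, -21, -43, -56, 33, -31, -52] -> [3, 49, -15, -37, -50, 39, -25, -46] -> [3, 49, 39] -> [39, 49, 3]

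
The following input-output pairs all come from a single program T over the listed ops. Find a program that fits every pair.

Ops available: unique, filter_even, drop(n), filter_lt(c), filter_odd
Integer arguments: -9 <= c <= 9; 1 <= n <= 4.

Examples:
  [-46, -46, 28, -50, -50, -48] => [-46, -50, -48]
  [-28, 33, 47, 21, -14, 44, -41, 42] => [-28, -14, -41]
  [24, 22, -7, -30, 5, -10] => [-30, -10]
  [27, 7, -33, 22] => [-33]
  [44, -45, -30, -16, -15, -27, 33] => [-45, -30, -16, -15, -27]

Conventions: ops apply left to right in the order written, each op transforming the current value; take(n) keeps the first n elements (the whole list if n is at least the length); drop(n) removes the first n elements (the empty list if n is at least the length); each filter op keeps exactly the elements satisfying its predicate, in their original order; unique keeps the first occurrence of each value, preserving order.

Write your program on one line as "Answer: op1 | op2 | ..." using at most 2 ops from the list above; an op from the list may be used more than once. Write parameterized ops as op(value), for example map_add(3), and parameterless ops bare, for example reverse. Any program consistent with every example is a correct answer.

unique | filter_lt(-7)

Check, running the answer program on each example:
  [-46, -46, 28, -50, -50, -48] -> [-46, 28, -50, -48] -> [-46, -50, -48]
  [-28, 33, 47, 21, -14, 44, -41, 42] -> [-28, 33, 47, 21, -14, 44, -41, 42] -> [-28, -14, -41]
  [24, 22, -7, -30, 5, -10] -> [24, 22, -7, -30, 5, -10] -> [-30, -10]
  [27, 7, -33, 22] -> [27, 7, -33, 22] -> [-33]
  [44, -45, -30, -16, -15, -27, 33] -> [44, -45, -30, -16, -15, -27, 33] -> [-45, -30, -16, -15, -27]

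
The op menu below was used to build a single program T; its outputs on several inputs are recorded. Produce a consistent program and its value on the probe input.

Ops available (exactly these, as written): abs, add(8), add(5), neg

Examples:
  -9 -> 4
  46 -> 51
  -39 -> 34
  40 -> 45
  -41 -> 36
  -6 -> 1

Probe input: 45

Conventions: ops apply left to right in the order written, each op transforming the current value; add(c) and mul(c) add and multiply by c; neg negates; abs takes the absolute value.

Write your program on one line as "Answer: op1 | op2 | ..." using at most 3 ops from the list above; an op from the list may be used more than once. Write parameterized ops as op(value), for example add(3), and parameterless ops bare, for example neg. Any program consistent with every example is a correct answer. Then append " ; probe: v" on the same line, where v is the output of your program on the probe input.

add(5) | abs ; probe: 50

Check, running the answer program on each example:
  -9 -> -4 -> 4
  46 -> 51 -> 51
  -39 -> -34 -> 34
  40 -> 45 -> 45
  -41 -> -36 -> 36
  -6 -> -1 -> 1
  probe: 45 -> 50 -> 50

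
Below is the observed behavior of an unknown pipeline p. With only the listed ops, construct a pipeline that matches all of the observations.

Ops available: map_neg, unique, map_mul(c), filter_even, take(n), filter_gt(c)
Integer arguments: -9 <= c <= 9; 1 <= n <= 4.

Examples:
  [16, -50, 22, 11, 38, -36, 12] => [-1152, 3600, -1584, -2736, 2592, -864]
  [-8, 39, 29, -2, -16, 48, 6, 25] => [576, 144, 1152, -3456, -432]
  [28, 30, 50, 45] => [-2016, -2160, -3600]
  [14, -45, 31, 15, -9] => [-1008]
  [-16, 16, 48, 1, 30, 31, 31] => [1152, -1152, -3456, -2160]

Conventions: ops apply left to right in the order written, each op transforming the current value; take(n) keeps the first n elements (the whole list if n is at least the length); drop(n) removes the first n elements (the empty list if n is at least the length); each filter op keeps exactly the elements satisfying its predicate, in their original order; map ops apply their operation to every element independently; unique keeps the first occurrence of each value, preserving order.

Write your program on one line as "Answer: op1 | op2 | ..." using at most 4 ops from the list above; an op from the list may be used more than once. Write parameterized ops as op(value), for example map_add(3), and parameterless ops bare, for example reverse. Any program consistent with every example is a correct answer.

filter_even | map_mul(9) | map_mul(8) | map_neg

Check, running the answer program on each example:
  [16, -50, 22, 11, 38, -36, 12] -> [16, -50, 22, 38, -36, 12] -> [144, -450, 198, 342, -324, 108] -> [1152, -3600, 1584, 2736, -2592, 864] -> [-1152, 3600, -1584, -2736, 2592, -864]
  [-8, 39, 29, -2, -16, 48, 6, 25] -> [-8, -2, -16, 48, 6] -> [-72, -18, -144, 432, 54] -> [-576, -144, -1152, 3456, 432] -> [576, 144, 1152, -3456, -432]
  [28, 30, 50, 45] -> [28, 30, 50] -> [252, 270, 450] -> [2016, 2160, 3600] -> [-2016, -2160, -3600]
  [14, -45, 31, 15, -9] -> [14] -> [126] -> [1008] -> [-1008]
  [-16, 16, 48, 1, 30, 31, 31] -> [-16, 16, 48, 30] -> [-144, 144, 432, 270] -> [-1152, 1152, 3456, 2160] -> [1152, -1152, -3456, -2160]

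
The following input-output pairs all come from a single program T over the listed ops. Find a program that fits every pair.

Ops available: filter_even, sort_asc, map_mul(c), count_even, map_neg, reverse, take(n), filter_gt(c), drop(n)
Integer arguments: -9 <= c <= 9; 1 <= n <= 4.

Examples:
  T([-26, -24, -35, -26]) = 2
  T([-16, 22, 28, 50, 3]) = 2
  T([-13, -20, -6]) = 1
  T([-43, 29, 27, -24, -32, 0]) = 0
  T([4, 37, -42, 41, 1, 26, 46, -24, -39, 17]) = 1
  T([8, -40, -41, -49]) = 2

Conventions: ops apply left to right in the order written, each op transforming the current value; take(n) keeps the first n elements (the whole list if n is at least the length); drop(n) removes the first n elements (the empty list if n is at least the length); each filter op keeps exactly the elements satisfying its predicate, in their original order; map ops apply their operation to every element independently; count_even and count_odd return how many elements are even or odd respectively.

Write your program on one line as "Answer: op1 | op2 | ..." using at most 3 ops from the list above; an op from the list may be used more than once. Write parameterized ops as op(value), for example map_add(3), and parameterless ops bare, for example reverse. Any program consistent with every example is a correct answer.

take(2) | count_even

Check, running the answer program on each example:
  [-26, -24, -35, -26] -> [-26, -24] -> 2
  [-16, 22, 28, 50, 3] -> [-16, 22] -> 2
  [-13, -20, -6] -> [-13, -20] -> 1
  [-43, 29, 27, -24, -32, 0] -> [-43, 29] -> 0
  [4, 37, -42, 41, 1, 26, 46, -24, -39, 17] -> [4, 37] -> 1
  [8, -40, -41, -49] -> [8, -40] -> 2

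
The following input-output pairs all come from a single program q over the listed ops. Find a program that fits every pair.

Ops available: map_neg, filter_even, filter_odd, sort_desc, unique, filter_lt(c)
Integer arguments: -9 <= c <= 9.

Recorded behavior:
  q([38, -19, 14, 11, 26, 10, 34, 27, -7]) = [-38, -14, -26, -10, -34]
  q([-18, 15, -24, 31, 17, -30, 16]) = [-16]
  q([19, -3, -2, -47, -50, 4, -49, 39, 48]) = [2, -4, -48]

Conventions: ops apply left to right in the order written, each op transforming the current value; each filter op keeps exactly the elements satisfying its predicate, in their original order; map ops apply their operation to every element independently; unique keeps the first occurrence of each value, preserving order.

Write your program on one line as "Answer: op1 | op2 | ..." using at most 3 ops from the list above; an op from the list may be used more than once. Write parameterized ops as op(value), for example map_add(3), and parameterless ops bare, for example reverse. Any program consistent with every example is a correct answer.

filter_even | map_neg | filter_lt(5)

Check, running the answer program on each example:
  [38, -19, 14, 11, 26, 10, 34, 27, -7] -> [38, 14, 26, 10, 34] -> [-38, -14, -26, -10, -34] -> [-38, -14, -26, -10, -34]
  [-18, 15, -24, 31, 17, -30, 16] -> [-18, -24, -30, 16] -> [18, 24, 30, -16] -> [-16]
  [19, -3, -2, -47, -50, 4, -49, 39, 48] -> [-2, -50, 4, 48] -> [2, 50, -4, -48] -> [2, -4, -48]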